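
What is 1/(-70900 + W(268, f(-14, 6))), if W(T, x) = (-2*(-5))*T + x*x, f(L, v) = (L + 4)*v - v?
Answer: -1/63864 ≈ -1.5658e-5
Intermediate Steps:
f(L, v) = -v + v*(4 + L) (f(L, v) = (4 + L)*v - v = v*(4 + L) - v = -v + v*(4 + L))
W(T, x) = x² + 10*T (W(T, x) = 10*T + x² = x² + 10*T)
1/(-70900 + W(268, f(-14, 6))) = 1/(-70900 + ((6*(3 - 14))² + 10*268)) = 1/(-70900 + ((6*(-11))² + 2680)) = 1/(-70900 + ((-66)² + 2680)) = 1/(-70900 + (4356 + 2680)) = 1/(-70900 + 7036) = 1/(-63864) = -1/63864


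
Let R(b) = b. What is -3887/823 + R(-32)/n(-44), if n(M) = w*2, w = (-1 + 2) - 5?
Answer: -595/823 ≈ -0.72296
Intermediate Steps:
w = -4 (w = 1 - 5 = -4)
n(M) = -8 (n(M) = -4*2 = -8)
-3887/823 + R(-32)/n(-44) = -3887/823 - 32/(-8) = -3887*1/823 - 32*(-⅛) = -3887/823 + 4 = -595/823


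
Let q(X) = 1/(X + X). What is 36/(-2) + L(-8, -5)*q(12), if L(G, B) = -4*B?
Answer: -103/6 ≈ -17.167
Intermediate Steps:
q(X) = 1/(2*X)
36/(-2) + L(-8, -5)*q(12) = 36/(-2) + (-4*(-5))*((½)/12) = 36*(-½) + 20*((½)*(1/12)) = -18 + 20*(1/24) = -18 + ⅚ = -103/6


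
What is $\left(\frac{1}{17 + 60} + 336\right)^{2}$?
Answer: $\frac{669412129}{5929} \approx 1.129 \cdot 10^{5}$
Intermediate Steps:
$\left(\frac{1}{17 + 60} + 336\right)^{2} = \left(\frac{1}{77} + 336\right)^{2} = \left(\frac{25873}{77}\right)^{2} = \frac{669412129}{5929}$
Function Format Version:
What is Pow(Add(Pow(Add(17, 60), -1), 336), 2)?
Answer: Rational(669412129, 5929) ≈ 1.1290e+5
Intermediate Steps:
Pow(Add(Pow(Add(17, 60), -1), 336), 2) = Pow(Add(Pow(77, -1), 336), 2) = Pow(Add(Rational(1, 77), 336), 2) = Pow(Rational(25873, 77), 2) = Rational(669412129, 5929)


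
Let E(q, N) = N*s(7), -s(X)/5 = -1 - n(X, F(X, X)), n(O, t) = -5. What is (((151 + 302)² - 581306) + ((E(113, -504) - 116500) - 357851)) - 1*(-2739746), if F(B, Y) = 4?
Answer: 1899378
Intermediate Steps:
s(X) = -20 (s(X) = -5*(-1 - 1*(-5)) = -5*(-1 + 5) = -5*4 = -20)
E(q, N) = -20*N (E(q, N) = N*(-20) = -20*N)
(((151 + 302)² - 581306) + ((E(113, -504) - 116500) - 357851)) - 1*(-2739746) = (((151 + 302)² - 581306) + ((-20*(-504) - 116500) - 357851)) - 1*(-2739746) = ((453² - 581306) + ((10080 - 116500) - 357851)) + 2739746 = ((205209 - 581306) + (-106420 - 357851)) + 2739746 = (-376097 - 464271) + 2739746 = -840368 + 2739746 = 1899378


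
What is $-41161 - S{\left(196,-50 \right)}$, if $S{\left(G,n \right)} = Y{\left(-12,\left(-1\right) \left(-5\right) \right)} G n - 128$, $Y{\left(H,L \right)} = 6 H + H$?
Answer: $-864233$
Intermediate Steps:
$Y{\left(H,L \right)} = 7 H$
$S{\left(G,n \right)} = -128 - 84 G n$ ($S{\left(G,n \right)} = 7 \left(-12\right) G n - 128 = - 84 G n - 128 = -128 - 84 G n$)
$-41161 - S{\left(196,-50 \right)} = -41161 - \left(-128 - 16464 \left(-50\right)\right) = -41161 - \left(-128 + 823200\right) = -41161 - 823072 = -864233$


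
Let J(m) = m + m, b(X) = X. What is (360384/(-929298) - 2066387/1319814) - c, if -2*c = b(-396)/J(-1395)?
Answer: -59646252232253/31684596523110 ≈ -1.8825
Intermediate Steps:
J(m) = 2*m
c = -11/155 (c = -(-198)/(2*(-1395)) = -(-198)/(-2790) = -(-198)*(-1)/2790 = -½*22/155 = -11/155 ≈ -0.070968)
(360384/(-929298) - 2066387/1319814) - c = (360384/(-929298) - 2066387/1319814) - 1*(-11/155) = (360384*(-1/929298) - 2066387*1/1319814) + 11/155 = (-60064/154883 - 2066387/1319814) + 11/155 = -399321525817/204416751762 + 11/155 = -59646252232253/31684596523110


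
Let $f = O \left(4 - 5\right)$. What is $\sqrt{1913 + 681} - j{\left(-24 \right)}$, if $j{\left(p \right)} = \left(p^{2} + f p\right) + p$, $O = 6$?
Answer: $-696 + \sqrt{2594} \approx -645.07$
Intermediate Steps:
$f = -6$ ($f = 6 \left(4 - 5\right) = 6 \left(-1\right) = -6$)
$j{\left(p \right)} = p^{2} - 5 p$ ($j{\left(p \right)} = \left(p^{2} - 6 p\right) + p = p^{2} - 5 p$)
$\sqrt{1913 + 681} - j{\left(-24 \right)} = \sqrt{1913 + 681} - - 24 \left(-5 - 24\right) = \sqrt{2594} - \left(-24\right) \left(-29\right) = \sqrt{2594} - 696 = -696 + \sqrt{2594}$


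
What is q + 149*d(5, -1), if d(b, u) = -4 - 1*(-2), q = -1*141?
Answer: -439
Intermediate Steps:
q = -141
d(b, u) = -2 (d(b, u) = -4 + 2 = -2)
q + 149*d(5, -1) = -141 + 149*(-2) = -141 - 298 = -439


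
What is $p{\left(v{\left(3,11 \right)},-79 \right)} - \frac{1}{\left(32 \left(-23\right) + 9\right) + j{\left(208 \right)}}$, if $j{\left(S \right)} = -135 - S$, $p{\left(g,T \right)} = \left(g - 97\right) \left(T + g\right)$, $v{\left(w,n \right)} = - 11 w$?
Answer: $\frac{15579201}{1070} \approx 14560.0$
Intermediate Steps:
$p{\left(g,T \right)} = \left(-97 + g\right) \left(T + g\right)$
$p{\left(v{\left(3,11 \right)},-79 \right)} - \frac{1}{\left(32 \left(-23\right) + 9\right) + j{\left(208 \right)}} = \left(\left(\left(-11\right) 3\right)^{2} - -7663 - 97 \left(\left(-11\right) 3\right) - 79 \left(\left(-11\right) 3\right)\right) - \frac{1}{\left(32 \left(-23\right) + 9\right) - 343} = \left(\left(-33\right)^{2} + 7663 - -3201 - -2607\right) - \frac{1}{\left(-736 + 9\right) - 343} = \left(1089 + 7663 + 3201 + 2607\right) - \frac{1}{-727 - 343} = 14560 - \frac{1}{-1070} = 14560 - - \frac{1}{1070} = 14560 + \frac{1}{1070} = \frac{15579201}{1070}$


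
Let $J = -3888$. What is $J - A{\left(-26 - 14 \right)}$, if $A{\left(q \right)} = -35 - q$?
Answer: $-3893$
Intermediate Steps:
$J - A{\left(-26 - 14 \right)} = -3888 - \left(-35 - \left(-26 - 14\right)\right) = -3888 - \left(-35 - -40\right) = -3888 - \left(-35 + 40\right) = -3888 - 5 = -3893$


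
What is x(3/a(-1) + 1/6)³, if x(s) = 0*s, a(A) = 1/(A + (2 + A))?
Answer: 0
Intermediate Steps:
a(A) = 1/(2 + 2*A)
x(s) = 0
x(3/a(-1) + 1/6)³ = 0³ = 0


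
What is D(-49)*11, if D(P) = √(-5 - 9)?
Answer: 11*I*√14 ≈ 41.158*I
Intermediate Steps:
D(P) = I*√14 (D(P) = √(-14) = I*√14)
D(-49)*11 = (I*√14)*11 = 11*I*√14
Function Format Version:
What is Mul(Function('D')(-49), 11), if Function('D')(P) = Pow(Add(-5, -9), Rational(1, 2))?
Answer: Mul(11, I, Pow(14, Rational(1, 2))) ≈ Mul(41.158, I)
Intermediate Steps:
Function('D')(P) = Mul(I, Pow(14, Rational(1, 2))) (Function('D')(P) = Pow(-14, Rational(1, 2)) = Mul(I, Pow(14, Rational(1, 2))))
Mul(Function('D')(-49), 11) = Mul(Mul(I, Pow(14, Rational(1, 2))), 11) = Mul(11, I, Pow(14, Rational(1, 2)))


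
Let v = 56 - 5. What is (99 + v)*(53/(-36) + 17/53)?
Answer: -54925/318 ≈ -172.72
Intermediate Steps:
v = 51
(99 + v)*(53/(-36) + 17/53) = (99 + 51)*(53/(-36) + 17/53) = 150*(53*(-1/36) + 17*(1/53)) = 150*(-53/36 + 17/53) = 150*(-2197/1908) = -54925/318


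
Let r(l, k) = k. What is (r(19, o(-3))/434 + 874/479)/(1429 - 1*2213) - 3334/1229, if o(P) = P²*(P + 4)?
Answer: -543855545999/200305644896 ≈ -2.7151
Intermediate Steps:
o(P) = P²*(4 + P)
(r(19, o(-3))/434 + 874/479)/(1429 - 1*2213) - 3334/1229 = (((-3)²*(4 - 3))/434 + 874/479)/(1429 - 1*2213) - 3334/1229 = ((9*1)*(1/434) + 874*(1/479))/(1429 - 2213) - 3334*1/1229 = (9*(1/434) + 874/479)/(-784) - 3334/1229 = (9/434 + 874/479)*(-1/784) - 3334/1229 = (383627/207886)*(-1/784) - 3334/1229 = -383627/162982624 - 3334/1229 = -543855545999/200305644896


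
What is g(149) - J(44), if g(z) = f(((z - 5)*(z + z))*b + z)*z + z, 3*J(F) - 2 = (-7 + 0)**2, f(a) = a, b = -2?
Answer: -12765443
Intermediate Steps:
J(F) = 17 (J(F) = 2/3 + (-7 + 0)**2/3 = 2/3 + (1/3)*(-7)**2 = 2/3 + (1/3)*49 = 2/3 + 49/3 = 17)
g(z) = z + z*(z - 4*z*(-5 + z)) (g(z) = (((z - 5)*(z + z))*(-2) + z)*z + z = (((-5 + z)*(2*z))*(-2) + z)*z + z = ((2*z*(-5 + z))*(-2) + z)*z + z = (-4*z*(-5 + z) + z)*z + z = (z - 4*z*(-5 + z))*z + z = z*(z - 4*z*(-5 + z)) + z = z + z*(z - 4*z*(-5 + z)))
g(149) - J(44) = -1*149*(-1 + 149*(-21 + 4*149)) - 1*17 = -1*149*(-1 + 149*(-21 + 596)) - 17 = -1*149*(-1 + 149*575) - 17 = -1*149*(-1 + 85675) - 17 = -1*149*85674 - 17 = -12765426 - 17 = -12765443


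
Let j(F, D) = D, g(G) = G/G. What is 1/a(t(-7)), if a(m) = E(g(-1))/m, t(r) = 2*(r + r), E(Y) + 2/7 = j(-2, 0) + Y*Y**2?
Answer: -196/5 ≈ -39.200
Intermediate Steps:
g(G) = 1
E(Y) = -2/7 + Y**3 (E(Y) = -2/7 + (0 + Y*Y**2) = -2/7 + (0 + Y**3) = -2/7 + Y**3)
t(r) = 4*r (t(r) = 2*(2*r) = 4*r)
a(m) = 5/(7*m) (a(m) = (-2/7 + 1**3)/m = (-2/7 + 1)/m = 5/(7*m))
1/a(t(-7)) = 1/(5/(7*((4*(-7))))) = 1/((5/7)/(-28)) = 1/((5/7)*(-1/28)) = 1/(-5/196) = -196/5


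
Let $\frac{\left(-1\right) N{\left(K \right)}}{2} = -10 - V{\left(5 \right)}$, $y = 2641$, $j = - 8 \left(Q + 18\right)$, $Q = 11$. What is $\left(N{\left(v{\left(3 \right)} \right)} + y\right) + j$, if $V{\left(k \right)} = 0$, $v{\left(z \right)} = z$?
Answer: $2429$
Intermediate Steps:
$j = -232$ ($j = - 8 \left(11 + 18\right) = \left(-8\right) 29 = -232$)
$N{\left(K \right)} = 20$ ($N{\left(K \right)} = - 2 \left(-10 - 0\right) = - 2 \left(-10 + 0\right) = \left(-2\right) \left(-10\right) = 20$)
$\left(N{\left(v{\left(3 \right)} \right)} + y\right) + j = \left(20 + 2641\right) - 232 = 2661 - 232 = 2429$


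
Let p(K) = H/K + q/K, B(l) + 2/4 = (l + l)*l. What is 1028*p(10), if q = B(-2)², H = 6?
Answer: 63993/10 ≈ 6399.3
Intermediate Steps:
B(l) = -½ + 2*l² (B(l) = -½ + (l + l)*l = -½ + (2*l)*l = -½ + 2*l²)
q = 225/4 (q = (-½ + 2*(-2)²)² = (-½ + 2*4)² = (-½ + 8)² = (15/2)² = 225/4 ≈ 56.250)
p(K) = 249/(4*K) (p(K) = 6/K + 225/(4*K) = 249/(4*K))
1028*p(10) = 1028*((249/4)/10) = 1028*((249/4)*(⅒)) = 1028*(249/40) = 63993/10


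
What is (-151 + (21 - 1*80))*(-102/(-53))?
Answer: -21420/53 ≈ -404.15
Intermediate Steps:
(-151 + (21 - 1*80))*(-102/(-53)) = (-151 + (21 - 80))*(-102*(-1/53)) = (-151 - 59)*(102/53) = -210*102/53 = -21420/53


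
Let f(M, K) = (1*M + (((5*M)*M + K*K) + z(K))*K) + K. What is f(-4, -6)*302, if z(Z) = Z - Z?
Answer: -213212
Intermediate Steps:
z(Z) = 0
f(M, K) = K + M + K*(K² + 5*M²) (f(M, K) = (1*M + (((5*M)*M + K*K) + 0)*K) + K = (M + ((5*M² + K²) + 0)*K) + K = (M + ((K² + 5*M²) + 0)*K) + K = (M + (K² + 5*M²)*K) + K = (M + K*(K² + 5*M²)) + K = K + M + K*(K² + 5*M²))
f(-4, -6)*302 = (-6 - 4 + (-6)³ + 5*(-6)*(-4)²)*302 = (-6 - 4 - 216 + 5*(-6)*16)*302 = (-6 - 4 - 216 - 480)*302 = -706*302 = -213212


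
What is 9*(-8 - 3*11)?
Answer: -369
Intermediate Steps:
9*(-8 - 3*11) = 9*(-8 - 33) = 9*(-41) = -369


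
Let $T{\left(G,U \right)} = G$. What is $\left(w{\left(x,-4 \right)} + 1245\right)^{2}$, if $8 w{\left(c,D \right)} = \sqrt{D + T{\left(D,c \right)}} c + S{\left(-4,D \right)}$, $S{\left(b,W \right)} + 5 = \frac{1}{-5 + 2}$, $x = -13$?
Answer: $\frac{111480791}{72} - \frac{48529 i \sqrt{2}}{6} \approx 1.5483 \cdot 10^{6} - 11438.0 i$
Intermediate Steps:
$S{\left(b,W \right)} = - \frac{16}{3}$ ($S{\left(b,W \right)} = -5 + \frac{1}{-5 + 2} = -5 + \frac{1}{-3} = -5 - \frac{1}{3} = - \frac{16}{3}$)
$w{\left(c,D \right)} = - \frac{2}{3} + \frac{c \sqrt{2} \sqrt{D}}{8}$ ($w{\left(c,D \right)} = \frac{\sqrt{D + D} c - \frac{16}{3}}{8} = \frac{\sqrt{2 D} c - \frac{16}{3}}{8} = \frac{\sqrt{2} \sqrt{D} c - \frac{16}{3}}{8} = \frac{c \sqrt{2} \sqrt{D} - \frac{16}{3}}{8} = \frac{- \frac{16}{3} + c \sqrt{2} \sqrt{D}}{8} = - \frac{2}{3} + \frac{c \sqrt{2} \sqrt{D}}{8}$)
$\left(w{\left(x,-4 \right)} + 1245\right)^{2} = \left(\left(- \frac{2}{3} + \frac{1}{8} \left(-13\right) \sqrt{2} \sqrt{-4}\right) + 1245\right)^{2} = \left(\left(- \frac{2}{3} + \frac{1}{8} \left(-13\right) \sqrt{2} \cdot 2 i\right) + 1245\right)^{2} = \left(\left(- \frac{2}{3} - \frac{13 i \sqrt{2}}{4}\right) + 1245\right)^{2} = \left(\frac{3733}{3} - \frac{13 i \sqrt{2}}{4}\right)^{2}$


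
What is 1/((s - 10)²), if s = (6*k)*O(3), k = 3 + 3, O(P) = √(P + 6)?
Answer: 1/9604 ≈ 0.00010412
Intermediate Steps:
O(P) = √(6 + P)
k = 6
s = 108 (s = (6*6)*√(6 + 3) = 36*√9 = 36*3 = 108)
1/((s - 10)²) = 1/((108 - 10)²) = 1/(98²) = 1/9604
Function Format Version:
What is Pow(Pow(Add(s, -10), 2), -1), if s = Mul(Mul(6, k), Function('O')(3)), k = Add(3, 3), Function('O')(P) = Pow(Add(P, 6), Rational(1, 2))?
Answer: Rational(1, 9604) ≈ 0.00010412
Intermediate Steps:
Function('O')(P) = Pow(Add(6, P), Rational(1, 2))
k = 6
s = 108 (s = Mul(Mul(6, 6), Pow(Add(6, 3), Rational(1, 2))) = Mul(36, Pow(9, Rational(1, 2))) = Mul(36, 3) = 108)
Pow(Pow(Add(s, -10), 2), -1) = Pow(Pow(Add(108, -10), 2), -1) = Pow(Pow(98, 2), -1) = Pow(9604, -1) = Rational(1, 9604)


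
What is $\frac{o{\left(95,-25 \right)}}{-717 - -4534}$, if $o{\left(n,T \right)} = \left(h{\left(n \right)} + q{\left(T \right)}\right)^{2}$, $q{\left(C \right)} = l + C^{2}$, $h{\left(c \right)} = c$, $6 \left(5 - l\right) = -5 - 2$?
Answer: $\frac{18983449}{137412} \approx 138.15$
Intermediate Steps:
$l = \frac{37}{6}$ ($l = 5 - \frac{-5 - 2}{6} = 5 - - \frac{7}{6} = 5 + \frac{7}{6} = \frac{37}{6} \approx 6.1667$)
$q{\left(C \right)} = \frac{37}{6} + C^{2}$
$o{\left(n,T \right)} = \left(\frac{37}{6} + n + T^{2}\right)^{2}$ ($o{\left(n,T \right)} = \left(n + \left(\frac{37}{6} + T^{2}\right)\right)^{2} = \left(\frac{37}{6} + n + T^{2}\right)^{2}$)
$\frac{o{\left(95,-25 \right)}}{-717 - -4534} = \frac{\frac{1}{36} \left(37 + 6 \cdot 95 + 6 \left(-25\right)^{2}\right)^{2}}{-717 - -4534} = \frac{\frac{1}{36} \left(37 + 570 + 6 \cdot 625\right)^{2}}{-717 + 4534} = \frac{\frac{1}{36} \left(37 + 570 + 3750\right)^{2}}{3817} = \frac{4357^{2}}{36} \cdot \frac{1}{3817} = \frac{1}{36} \cdot 18983449 \cdot \frac{1}{3817} = \frac{18983449}{36} \cdot \frac{1}{3817} = \frac{18983449}{137412}$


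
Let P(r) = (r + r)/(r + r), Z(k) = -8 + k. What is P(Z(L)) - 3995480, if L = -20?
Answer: -3995479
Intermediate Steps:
P(r) = 1 (P(r) = (2*r)/((2*r)) = (2*r)*(1/(2*r)) = 1)
P(Z(L)) - 3995480 = 1 - 3995480 = -3995479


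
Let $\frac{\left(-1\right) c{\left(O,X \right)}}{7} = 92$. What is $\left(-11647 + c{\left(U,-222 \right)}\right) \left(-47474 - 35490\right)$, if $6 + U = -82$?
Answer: $1019710524$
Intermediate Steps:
$U = -88$ ($U = -6 - 82 = -88$)
$c{\left(O,X \right)} = -644$ ($c{\left(O,X \right)} = \left(-7\right) 92 = -644$)
$\left(-11647 + c{\left(U,-222 \right)}\right) \left(-47474 - 35490\right) = \left(-11647 - 644\right) \left(-47474 - 35490\right) = \left(-12291\right) \left(-82964\right) = 1019710524$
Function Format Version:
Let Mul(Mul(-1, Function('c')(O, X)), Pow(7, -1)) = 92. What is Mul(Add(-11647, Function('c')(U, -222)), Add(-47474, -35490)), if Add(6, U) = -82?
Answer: 1019710524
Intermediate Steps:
U = -88 (U = Add(-6, -82) = -88)
Function('c')(O, X) = -644 (Function('c')(O, X) = Mul(-7, 92) = -644)
Mul(Add(-11647, Function('c')(U, -222)), Add(-47474, -35490)) = Mul(Add(-11647, -644), Add(-47474, -35490)) = Mul(-12291, -82964) = 1019710524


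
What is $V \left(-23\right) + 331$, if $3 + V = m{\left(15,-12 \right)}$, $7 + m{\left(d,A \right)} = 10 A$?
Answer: $3321$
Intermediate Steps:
$m{\left(d,A \right)} = -7 + 10 A$
$V = -130$ ($V = -3 + \left(-7 + 10 \left(-12\right)\right) = -3 - 127 = -130$)
$V \left(-23\right) + 331 = \left(-130\right) \left(-23\right) + 331 = 2990 + 331 = 3321$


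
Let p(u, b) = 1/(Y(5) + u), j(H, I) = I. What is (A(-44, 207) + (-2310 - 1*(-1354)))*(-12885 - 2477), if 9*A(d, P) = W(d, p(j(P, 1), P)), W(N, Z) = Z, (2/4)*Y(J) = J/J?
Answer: 396508582/27 ≈ 1.4686e+7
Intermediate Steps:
Y(J) = 2 (Y(J) = 2*(J/J) = 2*1 = 2)
p(u, b) = 1/(2 + u)
A(d, P) = 1/27 (A(d, P) = 1/(9*(2 + 1)) = (1/9)/3 = (1/9)*(1/3) = 1/27)
(A(-44, 207) + (-2310 - 1*(-1354)))*(-12885 - 2477) = (1/27 + (-2310 - 1*(-1354)))*(-12885 - 2477) = (1/27 + (-2310 + 1354))*(-15362) = (1/27 - 956)*(-15362) = -25811/27*(-15362) = 396508582/27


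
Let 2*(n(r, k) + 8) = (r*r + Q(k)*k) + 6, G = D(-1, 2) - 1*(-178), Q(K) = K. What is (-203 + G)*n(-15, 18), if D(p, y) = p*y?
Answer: -14553/2 ≈ -7276.5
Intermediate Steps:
G = 176 (G = -1*2 - 1*(-178) = -2 + 178 = 176)
n(r, k) = -5 + k²/2 + r²/2 (n(r, k) = -8 + ((r*r + k*k) + 6)/2 = -8 + ((r² + k²) + 6)/2 = -8 + ((k² + r²) + 6)/2 = -8 + (6 + k² + r²)/2 = -8 + (3 + k²/2 + r²/2) = -5 + k²/2 + r²/2)
(-203 + G)*n(-15, 18) = (-203 + 176)*(-5 + (½)*18² + (½)*(-15)²) = -27*(-5 + (½)*324 + (½)*225) = -27*(-5 + 162 + 225/2) = -27*539/2 = -14553/2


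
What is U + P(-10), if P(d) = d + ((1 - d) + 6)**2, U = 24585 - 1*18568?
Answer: 6296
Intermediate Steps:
U = 6017 (U = 24585 - 18568 = 6017)
P(d) = d + (7 - d)**2
U + P(-10) = 6017 + (-10 + (-7 - 10)**2) = 6017 + (-10 + (-17)**2) = 6017 + (-10 + 289) = 6017 + 279 = 6296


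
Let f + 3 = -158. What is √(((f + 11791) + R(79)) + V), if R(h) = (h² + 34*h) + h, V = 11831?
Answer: √32467 ≈ 180.19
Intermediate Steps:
f = -161 (f = -3 - 158 = -161)
R(h) = h² + 35*h
√(((f + 11791) + R(79)) + V) = √(((-161 + 11791) + 79*(35 + 79)) + 11831) = √((11630 + 79*114) + 11831) = √((11630 + 9006) + 11831) = √(20636 + 11831) = √32467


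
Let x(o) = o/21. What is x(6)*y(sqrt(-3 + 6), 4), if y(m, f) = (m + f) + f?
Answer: 16/7 + 2*sqrt(3)/7 ≈ 2.7806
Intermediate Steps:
x(o) = o/21 (x(o) = o*(1/21) = o/21)
y(m, f) = m + 2*f (y(m, f) = (f + m) + f = m + 2*f)
x(6)*y(sqrt(-3 + 6), 4) = ((1/21)*6)*(sqrt(-3 + 6) + 2*4) = 2*(sqrt(3) + 8)/7 = 2*(8 + sqrt(3))/7 = 16/7 + 2*sqrt(3)/7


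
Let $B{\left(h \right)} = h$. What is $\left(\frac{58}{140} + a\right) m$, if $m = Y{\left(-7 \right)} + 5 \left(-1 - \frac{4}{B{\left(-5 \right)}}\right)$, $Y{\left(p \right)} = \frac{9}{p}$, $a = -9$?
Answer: $\frac{4808}{245} \approx 19.624$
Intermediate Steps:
$m = - \frac{16}{7}$ ($m = \frac{9}{-7} + 5 \left(-1 + \left(\frac{0}{4} - \frac{4}{-5}\right)\right) = 9 \left(- \frac{1}{7}\right) + 5 \left(-1 + \left(0 \cdot \frac{1}{4} - - \frac{4}{5}\right)\right) = - \frac{9}{7} + 5 \left(-1 + \left(0 + \frac{4}{5}\right)\right) = - \frac{9}{7} + 5 \left(-1 + \frac{4}{5}\right) = - \frac{9}{7} + 5 \left(- \frac{1}{5}\right) = - \frac{9}{7} - 1 = - \frac{16}{7} \approx -2.2857$)
$\left(\frac{58}{140} + a\right) m = \left(\frac{58}{140} - 9\right) \left(- \frac{16}{7}\right) = \left(58 \cdot \frac{1}{140} - 9\right) \left(- \frac{16}{7}\right) = \left(\frac{29}{70} - 9\right) \left(- \frac{16}{7}\right) = \left(- \frac{601}{70}\right) \left(- \frac{16}{7}\right) = \frac{4808}{245}$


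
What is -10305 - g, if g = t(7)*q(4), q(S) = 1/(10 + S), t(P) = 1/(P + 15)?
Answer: -3173941/308 ≈ -10305.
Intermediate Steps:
t(P) = 1/(15 + P)
g = 1/308 (g = 1/((15 + 7)*(10 + 4)) = 1/(22*14) = (1/22)*(1/14) = 1/308 ≈ 0.0032468)
-10305 - g = -10305 - 1*1/308 = -10305 - 1/308 = -3173941/308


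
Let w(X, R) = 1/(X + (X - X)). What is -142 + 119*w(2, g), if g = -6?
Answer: -165/2 ≈ -82.500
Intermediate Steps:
w(X, R) = 1/X (w(X, R) = 1/(X + 0) = 1/X)
-142 + 119*w(2, g) = -142 + 119/2 = -165/2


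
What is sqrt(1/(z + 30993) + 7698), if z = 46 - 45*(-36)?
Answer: sqrt(8210765975797)/32659 ≈ 87.738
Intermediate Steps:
z = 1666 (z = 46 + 1620 = 1666)
sqrt(1/(z + 30993) + 7698) = sqrt(1/(1666 + 30993) + 7698) = sqrt(1/32659 + 7698) = sqrt(251408983/32659) = sqrt(8210765975797)/32659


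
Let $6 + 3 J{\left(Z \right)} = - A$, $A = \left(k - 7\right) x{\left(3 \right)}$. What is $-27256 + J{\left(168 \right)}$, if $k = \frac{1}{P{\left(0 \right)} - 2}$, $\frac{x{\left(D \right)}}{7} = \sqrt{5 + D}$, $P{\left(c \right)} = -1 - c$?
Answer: $-27258 + \frac{308 \sqrt{2}}{9} \approx -27210.0$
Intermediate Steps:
$x{\left(D \right)} = 7 \sqrt{5 + D}$
$k = - \frac{1}{3}$ ($k = \frac{1}{\left(-1 - 0\right) - 2} = \frac{1}{\left(-1 + 0\right) - 2} = \frac{1}{-1 - 2} = \frac{1}{-3} = - \frac{1}{3} \approx -0.33333$)
$A = - \frac{308 \sqrt{2}}{3}$ ($A = \left(- \frac{1}{3} - 7\right) 7 \sqrt{5 + 3} = - \frac{22 \cdot 7 \sqrt{8}}{3} = - \frac{22 \cdot 7 \cdot 2 \sqrt{2}}{3} = - \frac{22 \cdot 14 \sqrt{2}}{3} = - \frac{308 \sqrt{2}}{3} \approx -145.19$)
$J{\left(Z \right)} = -2 + \frac{308 \sqrt{2}}{9}$ ($J{\left(Z \right)} = -2 + \frac{\left(-1\right) \left(- \frac{308 \sqrt{2}}{3}\right)}{3} = -2 + \frac{\frac{308}{3} \sqrt{2}}{3} = -2 + \frac{308 \sqrt{2}}{9}$)
$-27256 + J{\left(168 \right)} = -27256 - \left(2 - \frac{308 \sqrt{2}}{9}\right) = -27258 + \frac{308 \sqrt{2}}{9}$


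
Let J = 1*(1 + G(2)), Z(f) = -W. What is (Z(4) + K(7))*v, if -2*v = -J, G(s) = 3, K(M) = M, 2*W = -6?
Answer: 20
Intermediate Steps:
W = -3 (W = (1/2)*(-6) = -3)
Z(f) = 3 (Z(f) = -1*(-3) = 3)
J = 4 (J = 1*(1 + 3) = 1*4 = 4)
v = 2 (v = -(-1)*4/2 = -1/2*(-4) = 2)
(Z(4) + K(7))*v = (3 + 7)*2 = 10*2 = 20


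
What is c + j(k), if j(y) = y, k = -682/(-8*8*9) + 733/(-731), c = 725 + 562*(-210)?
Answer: -24693843593/210528 ≈ -1.1729e+5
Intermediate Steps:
c = -117295 (c = 725 - 118020 = -117295)
k = 38167/210528 (k = -682/((-64*9)) + 733*(-1/731) = -682/(-576) - 733/731 = -682*(-1/576) - 733/731 = 341/288 - 733/731 = 38167/210528 ≈ 0.18129)
c + j(k) = -117295 + 38167/210528 = -24693843593/210528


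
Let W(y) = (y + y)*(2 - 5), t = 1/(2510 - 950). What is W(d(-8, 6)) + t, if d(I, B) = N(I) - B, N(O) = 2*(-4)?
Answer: 131041/1560 ≈ 84.001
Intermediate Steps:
N(O) = -8
d(I, B) = -8 - B
t = 1/1560 ≈ 0.00064103
W(y) = -6*y (W(y) = (2*y)*(-3) = -6*y)
W(d(-8, 6)) + t = -6*(-8 - 1*6) + 1/1560 = -6*(-8 - 6) + 1/1560 = -6*(-14) + 1/1560 = 84 + 1/1560 = 131041/1560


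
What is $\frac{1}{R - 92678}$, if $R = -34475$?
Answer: $- \frac{1}{127153} \approx -7.8645 \cdot 10^{-6}$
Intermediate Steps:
$\frac{1}{R - 92678} = \frac{1}{-34475 - 92678} = \frac{1}{-127153} = - \frac{1}{127153}$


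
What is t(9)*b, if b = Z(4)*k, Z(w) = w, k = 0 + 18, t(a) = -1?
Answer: -72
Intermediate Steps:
k = 18
b = 72 (b = 4*18 = 72)
t(9)*b = -1*72 = -72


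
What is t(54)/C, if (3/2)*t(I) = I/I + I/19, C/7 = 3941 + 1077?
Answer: 73/1001091 ≈ 7.2920e-5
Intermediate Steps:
C = 35126 (C = 7*(3941 + 1077) = 7*5018 = 35126)
t(I) = ⅔ + 2*I/57 (t(I) = 2*(I/I + I/19)/3 = 2*(1 + I*(1/19))/3 = 2*(1 + I/19)/3 = ⅔ + 2*I/57)
t(54)/C = (⅔ + (2/57)*54)/35126 = (⅔ + 36/19)*(1/35126) = (146/57)*(1/35126) = 73/1001091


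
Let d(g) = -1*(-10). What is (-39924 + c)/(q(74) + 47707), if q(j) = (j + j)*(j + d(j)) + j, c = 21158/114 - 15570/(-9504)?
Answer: -132879743/201352272 ≈ -0.65994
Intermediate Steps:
c = 626113/3344 (c = 21158*(1/114) - 15570*(-1/9504) = 10579/57 + 865/528 = 626113/3344 ≈ 187.23)
d(g) = 10
q(j) = j + 2*j*(10 + j) (q(j) = (j + j)*(j + 10) + j = (2*j)*(10 + j) + j = 2*j*(10 + j) + j = j + 2*j*(10 + j))
(-39924 + c)/(q(74) + 47707) = (-39924 + 626113/3344)/(74*(21 + 2*74) + 47707) = -132879743/(3344*(74*(21 + 148) + 47707)) = -132879743/(3344*(74*169 + 47707)) = -132879743/(3344*(12506 + 47707)) = -132879743/3344/60213 = -132879743/3344*1/60213 = -132879743/201352272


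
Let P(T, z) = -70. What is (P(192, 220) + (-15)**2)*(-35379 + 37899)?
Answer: 390600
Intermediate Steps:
(P(192, 220) + (-15)**2)*(-35379 + 37899) = (-70 + (-15)**2)*(-35379 + 37899) = (-70 + 225)*2520 = 155*2520 = 390600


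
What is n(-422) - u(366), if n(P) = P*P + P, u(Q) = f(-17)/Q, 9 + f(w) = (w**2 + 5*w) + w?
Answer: 32512057/183 ≈ 1.7766e+5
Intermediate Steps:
f(w) = -9 + w**2 + 6*w (f(w) = -9 + ((w**2 + 5*w) + w) = -9 + (w**2 + 6*w) = -9 + w**2 + 6*w)
u(Q) = 178/Q (u(Q) = (-9 + (-17)**2 + 6*(-17))/Q = (-9 + 289 - 102)/Q = 178/Q)
n(P) = P + P**2 (n(P) = P**2 + P = P + P**2)
n(-422) - u(366) = -422*(1 - 422) - 178/366 = -422*(-421) - 178/366 = 177662 - 1*89/183 = 177662 - 89/183 = 32512057/183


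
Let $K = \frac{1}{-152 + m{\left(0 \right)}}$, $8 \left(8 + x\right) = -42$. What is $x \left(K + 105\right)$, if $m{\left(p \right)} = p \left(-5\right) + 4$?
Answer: $- \frac{823567}{592} \approx -1391.2$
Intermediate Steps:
$x = - \frac{53}{4}$ ($x = -8 + \frac{1}{8} \left(-42\right) = -8 - \frac{21}{4} = - \frac{53}{4} \approx -13.25$)
$m{\left(p \right)} = 4 - 5 p$ ($m{\left(p \right)} = - 5 p + 4 = 4 - 5 p$)
$K = - \frac{1}{148}$ ($K = \frac{1}{-152 + \left(4 - 0\right)} = \frac{1}{-152 + \left(4 + 0\right)} = \frac{1}{-152 + 4} = \frac{1}{-148} = - \frac{1}{148} \approx -0.0067568$)
$x \left(K + 105\right) = - \frac{53 \left(- \frac{1}{148} + 105\right)}{4} = \left(- \frac{53}{4}\right) \frac{15539}{148} = - \frac{823567}{592}$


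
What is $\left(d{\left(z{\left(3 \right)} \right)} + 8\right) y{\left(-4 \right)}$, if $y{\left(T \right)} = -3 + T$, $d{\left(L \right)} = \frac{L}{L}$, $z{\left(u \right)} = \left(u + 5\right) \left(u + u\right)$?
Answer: $-63$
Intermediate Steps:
$z{\left(u \right)} = 2 u \left(5 + u\right)$ ($z{\left(u \right)} = \left(5 + u\right) 2 u = 2 u \left(5 + u\right)$)
$d{\left(L \right)} = 1$
$\left(d{\left(z{\left(3 \right)} \right)} + 8\right) y{\left(-4 \right)} = \left(1 + 8\right) \left(-3 - 4\right) = 9 \left(-7\right) = -63$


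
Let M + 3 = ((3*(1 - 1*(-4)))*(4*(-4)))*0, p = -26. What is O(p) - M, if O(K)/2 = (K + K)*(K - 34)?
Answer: 6243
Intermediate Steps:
O(K) = 4*K*(-34 + K) (O(K) = 2*((K + K)*(K - 34)) = 2*((2*K)*(-34 + K)) = 2*(2*K*(-34 + K)) = 4*K*(-34 + K))
M = -3 (M = -3 + ((3*(1 - 1*(-4)))*(4*(-4)))*0 = -3 + ((3*(1 + 4))*(-16))*0 = -3 + ((3*5)*(-16))*0 = -3 + (15*(-16))*0 = -3 - 240*0 = -3 + 0 = -3)
O(p) - M = 4*(-26)*(-34 - 26) - 1*(-3) = 4*(-26)*(-60) + 3 = 6240 + 3 = 6243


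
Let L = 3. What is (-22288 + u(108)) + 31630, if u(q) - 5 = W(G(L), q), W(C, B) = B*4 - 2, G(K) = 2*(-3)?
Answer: 9777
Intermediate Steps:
G(K) = -6
W(C, B) = -2 + 4*B (W(C, B) = 4*B - 2 = -2 + 4*B)
u(q) = 3 + 4*q (u(q) = 5 + (-2 + 4*q) = 3 + 4*q)
(-22288 + u(108)) + 31630 = (-22288 + (3 + 4*108)) + 31630 = (-22288 + (3 + 432)) + 31630 = (-22288 + 435) + 31630 = -21853 + 31630 = 9777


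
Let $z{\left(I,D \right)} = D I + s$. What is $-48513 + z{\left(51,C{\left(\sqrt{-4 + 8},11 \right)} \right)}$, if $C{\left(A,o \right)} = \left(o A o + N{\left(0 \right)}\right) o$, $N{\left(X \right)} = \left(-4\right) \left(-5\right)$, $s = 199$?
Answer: $98668$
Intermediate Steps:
$N{\left(X \right)} = 20$
$C{\left(A,o \right)} = o \left(20 + A o^{2}\right)$ ($C{\left(A,o \right)} = \left(o A o + 20\right) o = \left(A o o + 20\right) o = \left(A o^{2} + 20\right) o = \left(20 + A o^{2}\right) o = o \left(20 + A o^{2}\right)$)
$z{\left(I,D \right)} = 199 + D I$ ($z{\left(I,D \right)} = D I + 199 = 199 + D I$)
$-48513 + z{\left(51,C{\left(\sqrt{-4 + 8},11 \right)} \right)} = -48513 + \left(199 + 11 \left(20 + \sqrt{-4 + 8} \cdot 11^{2}\right) 51\right) = -48513 + \left(199 + 11 \left(20 + \sqrt{4} \cdot 121\right) 51\right) = -48513 + \left(199 + 11 \left(20 + 2 \cdot 121\right) 51\right) = -48513 + \left(199 + 11 \left(20 + 242\right) 51\right) = -48513 + \left(199 + 11 \cdot 262 \cdot 51\right) = -48513 + \left(199 + 2882 \cdot 51\right) = -48513 + \left(199 + 146982\right) = -48513 + 147181 = 98668$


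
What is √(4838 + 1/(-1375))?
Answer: √365873695/275 ≈ 69.556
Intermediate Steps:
√(4838 + 1/(-1375)) = √(4838 - 1/1375) = √(6652249/1375) = √365873695/275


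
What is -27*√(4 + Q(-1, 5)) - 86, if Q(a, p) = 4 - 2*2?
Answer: -140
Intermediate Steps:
Q(a, p) = 0 (Q(a, p) = 4 - 4 = 0)
-27*√(4 + Q(-1, 5)) - 86 = -27*√(4 + 0) - 86 = -27*√4 - 86 = -27*2 - 86 = -54 - 86 = -140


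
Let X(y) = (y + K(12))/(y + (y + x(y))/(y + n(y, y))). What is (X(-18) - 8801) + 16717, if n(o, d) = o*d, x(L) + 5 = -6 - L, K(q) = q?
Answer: 43690240/5519 ≈ 7916.3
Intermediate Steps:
x(L) = -11 - L (x(L) = -5 + (-6 - L) = -11 - L)
n(o, d) = d*o
X(y) = (12 + y)/(y - 11/(y + y**2)) (X(y) = (y + 12)/(y + (y + (-11 - y))/(y + y*y)) = (12 + y)/(y - 11/(y + y**2)))
(X(-18) - 8801) + 16717 = (-18*(12 + (-18)**2 + 13*(-18))/(-11 + (-18)**2 + (-18)**3) - 8801) + 16717 = (-18*(12 + 324 - 234)/(-11 + 324 - 5832) - 8801) + 16717 = (-18*102/(-5519) - 8801) + 16717 = (-18*(-1/5519)*102 - 8801) + 16717 = (1836/5519 - 8801) + 16717 = -48570883/5519 + 16717 = 43690240/5519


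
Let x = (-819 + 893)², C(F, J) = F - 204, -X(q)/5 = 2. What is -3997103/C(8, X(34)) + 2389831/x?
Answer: 2794567863/134162 ≈ 20830.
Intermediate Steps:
X(q) = -10 (X(q) = -5*2 = -10)
C(F, J) = -204 + F
x = 5476 (x = 74² = 5476)
-3997103/C(8, X(34)) + 2389831/x = -3997103/(-204 + 8) + 2389831/5476 = -3997103/(-196) + 2389831*(1/5476) = -3997103*(-1/196) + 2389831/5476 = 3997103/196 + 2389831/5476 = 2794567863/134162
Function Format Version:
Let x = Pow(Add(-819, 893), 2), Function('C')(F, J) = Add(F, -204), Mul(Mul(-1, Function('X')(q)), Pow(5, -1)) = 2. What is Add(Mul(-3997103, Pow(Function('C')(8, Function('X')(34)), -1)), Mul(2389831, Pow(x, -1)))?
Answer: Rational(2794567863, 134162) ≈ 20830.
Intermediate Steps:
Function('X')(q) = -10 (Function('X')(q) = Mul(-5, 2) = -10)
Function('C')(F, J) = Add(-204, F)
x = 5476 (x = Pow(74, 2) = 5476)
Add(Mul(-3997103, Pow(Function('C')(8, Function('X')(34)), -1)), Mul(2389831, Pow(x, -1))) = Add(Mul(-3997103, Pow(Add(-204, 8), -1)), Mul(2389831, Pow(5476, -1))) = Add(Mul(-3997103, Pow(-196, -1)), Mul(2389831, Rational(1, 5476))) = Add(Mul(-3997103, Rational(-1, 196)), Rational(2389831, 5476)) = Add(Rational(3997103, 196), Rational(2389831, 5476)) = Rational(2794567863, 134162)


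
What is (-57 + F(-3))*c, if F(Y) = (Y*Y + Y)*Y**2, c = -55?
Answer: 165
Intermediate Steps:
F(Y) = Y**2*(Y + Y**2) (F(Y) = (Y**2 + Y)*Y**2 = (Y + Y**2)*Y**2 = Y**2*(Y + Y**2))
(-57 + F(-3))*c = (-57 + (-3)**3*(1 - 3))*(-55) = (-57 - 27*(-2))*(-55) = (-57 + 54)*(-55) = -3*(-55) = 165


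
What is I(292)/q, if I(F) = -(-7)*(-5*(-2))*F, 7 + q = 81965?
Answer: 10220/40979 ≈ 0.24940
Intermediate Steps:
q = 81958 (q = -7 + 81965 = 81958)
I(F) = 70*F (I(F) = -(-7)*10*F = -(-70)*F = 70*F)
I(292)/q = (70*292)/81958 = 20440*(1/81958) = 10220/40979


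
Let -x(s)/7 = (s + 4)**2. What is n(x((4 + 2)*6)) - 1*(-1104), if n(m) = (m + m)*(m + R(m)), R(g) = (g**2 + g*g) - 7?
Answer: -5619460962096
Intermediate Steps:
R(g) = -7 + 2*g**2 (R(g) = (g**2 + g**2) - 7 = 2*g**2 - 7 = -7 + 2*g**2)
x(s) = -7*(4 + s)**2 (x(s) = -7*(s + 4)**2 = -7*(4 + s)**2)
n(m) = 2*m*(-7 + m + 2*m**2) (n(m) = (m + m)*(m + (-7 + 2*m**2)) = (2*m)*(-7 + m + 2*m**2) = 2*m*(-7 + m + 2*m**2))
n(x((4 + 2)*6)) - 1*(-1104) = 2*(-7*(4 + (4 + 2)*6)**2)*(-7 - 7*(4 + (4 + 2)*6)**2 + 2*(-7*(4 + (4 + 2)*6)**2)**2) - 1*(-1104) = 2*(-7*(4 + 6*6)**2)*(-7 - 7*(4 + 6*6)**2 + 2*(-7*(4 + 6*6)**2)**2) + 1104 = 2*(-7*(4 + 36)**2)*(-7 - 7*(4 + 36)**2 + 2*(-7*(4 + 36)**2)**2) + 1104 = 2*(-7*40**2)*(-7 - 7*40**2 + 2*(-7*40**2)**2) + 1104 = 2*(-7*1600)*(-7 - 7*1600 + 2*(-7*1600)**2) + 1104 = 2*(-11200)*(-7 - 11200 + 2*(-11200)**2) + 1104 = 2*(-11200)*(-7 - 11200 + 2*125440000) + 1104 = 2*(-11200)*(-7 - 11200 + 250880000) + 1104 = 2*(-11200)*250868793 + 1104 = -5619460963200 + 1104 = -5619460962096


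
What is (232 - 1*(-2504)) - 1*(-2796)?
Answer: 5532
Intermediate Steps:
(232 - 1*(-2504)) - 1*(-2796) = (232 + 2504) + 2796 = 2736 + 2796 = 5532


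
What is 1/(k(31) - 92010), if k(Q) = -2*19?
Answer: -1/92048 ≈ -1.0864e-5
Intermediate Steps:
k(Q) = -38
1/(k(31) - 92010) = 1/(-38 - 92010) = 1/(-92048) = -1/92048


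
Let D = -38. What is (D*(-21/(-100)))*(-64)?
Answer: 12768/25 ≈ 510.72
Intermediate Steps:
(D*(-21/(-100)))*(-64) = -(-798)/(-100)*(-64) = -(-798)*(-1)/100*(-64) = -38*21/100*(-64) = -399/50*(-64) = 12768/25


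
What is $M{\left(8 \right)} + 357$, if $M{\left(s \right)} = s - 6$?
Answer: $359$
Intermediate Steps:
$M{\left(s \right)} = -6 + s$ ($M{\left(s \right)} = s - 6 = -6 + s$)
$M{\left(8 \right)} + 357 = \left(-6 + 8\right) + 357 = 2 + 357 = 359$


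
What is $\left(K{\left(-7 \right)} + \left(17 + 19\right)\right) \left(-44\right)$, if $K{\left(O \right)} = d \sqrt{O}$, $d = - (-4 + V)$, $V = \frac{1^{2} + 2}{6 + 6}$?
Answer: $-1584 - 165 i \sqrt{7} \approx -1584.0 - 436.55 i$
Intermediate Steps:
$V = \frac{1}{4}$ ($V = \frac{1 + 2}{12} = 3 \cdot \frac{1}{12} = \frac{1}{4} \approx 0.25$)
$d = \frac{15}{4}$ ($d = - (-4 + \frac{1}{4}) = \left(-1\right) \left(- \frac{15}{4}\right) = \frac{15}{4} \approx 3.75$)
$K{\left(O \right)} = \frac{15 \sqrt{O}}{4}$
$\left(K{\left(-7 \right)} + \left(17 + 19\right)\right) \left(-44\right) = \left(\frac{15 \sqrt{-7}}{4} + \left(17 + 19\right)\right) \left(-44\right) = \left(\frac{15 i \sqrt{7}}{4} + 36\right) \left(-44\right) = \left(36 + \frac{15 i \sqrt{7}}{4}\right) \left(-44\right) = -1584 - 165 i \sqrt{7}$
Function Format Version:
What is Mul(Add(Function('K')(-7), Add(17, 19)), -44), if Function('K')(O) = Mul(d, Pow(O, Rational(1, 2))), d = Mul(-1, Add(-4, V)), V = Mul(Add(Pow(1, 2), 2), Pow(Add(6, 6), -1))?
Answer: Add(-1584, Mul(-165, I, Pow(7, Rational(1, 2)))) ≈ Add(-1584.0, Mul(-436.55, I))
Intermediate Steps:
V = Rational(1, 4) (V = Mul(Add(1, 2), Pow(12, -1)) = Mul(3, Rational(1, 12)) = Rational(1, 4) ≈ 0.25000)
d = Rational(15, 4) (d = Mul(-1, Add(-4, Rational(1, 4))) = Mul(-1, Rational(-15, 4)) = Rational(15, 4) ≈ 3.7500)
Function('K')(O) = Mul(Rational(15, 4), Pow(O, Rational(1, 2)))
Mul(Add(Function('K')(-7), Add(17, 19)), -44) = Mul(Add(Mul(Rational(15, 4), Pow(-7, Rational(1, 2))), Add(17, 19)), -44) = Mul(Add(Mul(Rational(15, 4), Mul(I, Pow(7, Rational(1, 2)))), 36), -44) = Mul(Add(Mul(Rational(15, 4), I, Pow(7, Rational(1, 2))), 36), -44) = Mul(Add(36, Mul(Rational(15, 4), I, Pow(7, Rational(1, 2)))), -44) = Add(-1584, Mul(-165, I, Pow(7, Rational(1, 2))))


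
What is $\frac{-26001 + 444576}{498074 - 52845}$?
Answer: $\frac{418575}{445229} \approx 0.94013$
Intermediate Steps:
$\frac{-26001 + 444576}{498074 - 52845} = \frac{418575}{445229}$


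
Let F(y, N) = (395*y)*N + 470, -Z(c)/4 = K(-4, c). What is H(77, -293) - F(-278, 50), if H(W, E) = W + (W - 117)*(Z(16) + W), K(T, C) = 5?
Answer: 5487827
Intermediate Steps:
Z(c) = -20 (Z(c) = -4*5 = -20)
H(W, E) = W + (-117 + W)*(-20 + W) (H(W, E) = W + (W - 117)*(-20 + W) = W + (-117 + W)*(-20 + W))
F(y, N) = 470 + 395*N*y (F(y, N) = 395*N*y + 470 = 470 + 395*N*y)
H(77, -293) - F(-278, 50) = (2340 + 77**2 - 136*77) - (470 + 395*50*(-278)) = (2340 + 5929 - 10472) - (470 - 5490500) = -2203 - 1*(-5490030) = -2203 + 5490030 = 5487827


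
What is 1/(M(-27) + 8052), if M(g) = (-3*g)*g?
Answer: 1/5865 ≈ 0.00017050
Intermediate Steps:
M(g) = -3*g²
1/(M(-27) + 8052) = 1/(-3*(-27)² + 8052) = 1/(-3*729 + 8052) = 1/(-2187 + 8052) = 1/5865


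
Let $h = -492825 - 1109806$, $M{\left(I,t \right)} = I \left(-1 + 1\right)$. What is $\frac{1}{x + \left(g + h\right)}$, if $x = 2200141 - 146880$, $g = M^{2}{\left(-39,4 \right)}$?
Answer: $\frac{1}{450630} \approx 2.2191 \cdot 10^{-6}$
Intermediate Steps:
$M{\left(I,t \right)} = 0$ ($M{\left(I,t \right)} = I 0 = 0$)
$g = 0$ ($g = 0^{2} = 0$)
$h = -1602631$ ($h = -492825 - 1109806 = -1602631$)
$x = 2053261$
$\frac{1}{x + \left(g + h\right)} = \frac{1}{2053261 + \left(0 - 1602631\right)} = \frac{1}{2053261 - 1602631} = \frac{1}{450630}$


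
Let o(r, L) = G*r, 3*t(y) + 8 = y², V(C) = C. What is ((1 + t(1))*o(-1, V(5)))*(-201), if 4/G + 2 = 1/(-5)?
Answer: 5360/11 ≈ 487.27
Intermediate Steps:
G = -20/11 (G = 4/(-2 + 1/(-5)) = 4/(-2 - ⅕) = 4/(-11/5) = 4*(-5/11) = -20/11 ≈ -1.8182)
t(y) = -8/3 + y²/3
o(r, L) = -20*r/11
((1 + t(1))*o(-1, V(5)))*(-201) = ((1 + (-8/3 + (⅓)*1²))*(-20/11*(-1)))*(-201) = ((1 + (-8/3 + (⅓)*1))*(20/11))*(-201) = ((1 + (-8/3 + ⅓))*(20/11))*(-201) = ((1 - 7/3)*(20/11))*(-201) = -4/3*20/11*(-201) = -80/33*(-201) = 5360/11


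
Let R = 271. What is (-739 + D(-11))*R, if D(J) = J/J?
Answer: -199998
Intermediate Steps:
D(J) = 1
(-739 + D(-11))*R = (-739 + 1)*271 = -738*271 = -199998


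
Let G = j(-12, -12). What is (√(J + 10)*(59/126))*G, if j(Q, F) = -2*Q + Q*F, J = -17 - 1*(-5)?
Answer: 236*I*√2/3 ≈ 111.25*I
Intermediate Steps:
J = -12 (J = -17 + 5 = -12)
j(Q, F) = -2*Q + F*Q
G = 168 (G = -12*(-2 - 12) = -12*(-14) = 168)
(√(J + 10)*(59/126))*G = (√(-12 + 10)*(59/126))*168 = (√(-2)*(59*(1/126)))*168 = ((I*√2)*(59/126))*168 = (59*I*√2/126)*168 = 236*I*√2/3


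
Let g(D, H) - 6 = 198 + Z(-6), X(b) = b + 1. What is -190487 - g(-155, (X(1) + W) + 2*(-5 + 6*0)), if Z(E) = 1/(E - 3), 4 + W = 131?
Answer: -1716218/9 ≈ -1.9069e+5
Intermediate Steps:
W = 127 (W = -4 + 131 = 127)
Z(E) = 1/(-3 + E)
X(b) = 1 + b
g(D, H) = 1835/9 (g(D, H) = 6 + (198 + 1/(-3 - 6)) = 6 + (198 + 1/(-9)) = 6 + (198 - ⅑) = 6 + 1781/9 = 1835/9)
-190487 - g(-155, (X(1) + W) + 2*(-5 + 6*0)) = -190487 - 1*1835/9 = -190487 - 1835/9 = -1716218/9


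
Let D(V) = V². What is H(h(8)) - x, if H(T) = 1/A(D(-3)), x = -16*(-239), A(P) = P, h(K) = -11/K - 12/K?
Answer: -34415/9 ≈ -3823.9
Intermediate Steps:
h(K) = -23/K
x = 3824
H(T) = ⅑ (H(T) = 1/((-3)²) = 1/9 = ⅑)
H(h(8)) - x = ⅑ - 1*3824 = ⅑ - 3824 = -34415/9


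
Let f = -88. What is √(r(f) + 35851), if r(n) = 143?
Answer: √35994 ≈ 189.72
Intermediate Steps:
√(r(f) + 35851) = √(143 + 35851) = √35994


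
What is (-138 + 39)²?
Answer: 9801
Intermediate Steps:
(-138 + 39)² = (-99)² = 9801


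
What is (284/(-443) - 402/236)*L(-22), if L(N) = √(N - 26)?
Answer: -245110*I*√3/26137 ≈ -16.243*I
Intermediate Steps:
L(N) = √(-26 + N)
(284/(-443) - 402/236)*L(-22) = (284/(-443) - 402/236)*√(-26 - 22) = (284*(-1/443) - 402*1/236)*√(-48) = (-284/443 - 201/118)*(4*I*√3) = -245110*I*√3/26137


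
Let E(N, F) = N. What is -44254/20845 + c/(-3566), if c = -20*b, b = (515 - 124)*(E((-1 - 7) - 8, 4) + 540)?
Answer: 42629164918/37166635 ≈ 1147.0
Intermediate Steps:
b = 204884 (b = (515 - 124)*(((-1 - 7) - 8) + 540) = 391*((-8 - 8) + 540) = 391*(-16 + 540) = 391*524 = 204884)
c = -4097680 (c = -20*204884 = -4097680)
-44254/20845 + c/(-3566) = -44254/20845 - 4097680/(-3566) = -44254*1/20845 - 4097680*(-1/3566) = -44254/20845 + 2048840/1783 = 42629164918/37166635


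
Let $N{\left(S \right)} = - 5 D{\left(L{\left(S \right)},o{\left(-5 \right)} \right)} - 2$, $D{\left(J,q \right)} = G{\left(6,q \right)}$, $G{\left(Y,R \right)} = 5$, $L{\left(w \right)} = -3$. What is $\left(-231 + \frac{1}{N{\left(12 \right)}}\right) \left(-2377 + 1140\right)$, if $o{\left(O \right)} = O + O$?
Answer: $\frac{7716406}{27} \approx 2.8579 \cdot 10^{5}$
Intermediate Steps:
$o{\left(O \right)} = 2 O$
$D{\left(J,q \right)} = 5$
$N{\left(S \right)} = -27$ ($N{\left(S \right)} = \left(-5\right) 5 - 2 = -25 - 2 = -27$)
$\left(-231 + \frac{1}{N{\left(12 \right)}}\right) \left(-2377 + 1140\right) = \left(-231 + \frac{1}{-27}\right) \left(-2377 + 1140\right) = \left(-231 - \frac{1}{27}\right) \left(-1237\right) = \left(- \frac{6238}{27}\right) \left(-1237\right) = \frac{7716406}{27}$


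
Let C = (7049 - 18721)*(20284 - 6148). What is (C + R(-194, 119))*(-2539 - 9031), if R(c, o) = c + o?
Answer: 1908997553190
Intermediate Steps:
C = -164995392 (C = -11672*14136 = -164995392)
(C + R(-194, 119))*(-2539 - 9031) = (-164995392 + (-194 + 119))*(-2539 - 9031) = (-164995392 - 75)*(-11570) = -164995467*(-11570) = 1908997553190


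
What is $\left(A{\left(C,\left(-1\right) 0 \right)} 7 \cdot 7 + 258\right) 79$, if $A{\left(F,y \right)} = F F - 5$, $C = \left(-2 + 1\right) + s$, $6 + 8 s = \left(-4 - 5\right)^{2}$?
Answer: $\frac{17442647}{64} \approx 2.7254 \cdot 10^{5}$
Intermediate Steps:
$s = \frac{75}{8}$ ($s = - \frac{3}{4} + \frac{\left(-4 - 5\right)^{2}}{8} = - \frac{3}{4} + \frac{\left(-9\right)^{2}}{8} = - \frac{3}{4} + \frac{1}{8} \cdot 81 = - \frac{3}{4} + \frac{81}{8} = \frac{75}{8} \approx 9.375$)
$C = \frac{67}{8}$ ($C = \left(-2 + 1\right) + \frac{75}{8} = -1 + \frac{75}{8} = \frac{67}{8} \approx 8.375$)
$A{\left(F,y \right)} = -5 + F^{2}$ ($A{\left(F,y \right)} = F^{2} - 5 = -5 + F^{2}$)
$\left(A{\left(C,\left(-1\right) 0 \right)} 7 \cdot 7 + 258\right) 79 = \left(\left(-5 + \left(\frac{67}{8}\right)^{2}\right) 7 \cdot 7 + 258\right) 79 = \left(\left(-5 + \frac{4489}{64}\right) 7 \cdot 7 + 258\right) 79 = \left(\frac{4169}{64} \cdot 7 \cdot 7 + 258\right) 79 = \left(\frac{29183}{64} \cdot 7 + 258\right) 79 = \left(\frac{204281}{64} + 258\right) 79 = \frac{220793}{64} \cdot 79 = \frac{17442647}{64}$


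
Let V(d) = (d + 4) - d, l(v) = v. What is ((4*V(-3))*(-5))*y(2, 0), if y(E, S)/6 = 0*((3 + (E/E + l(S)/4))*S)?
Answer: 0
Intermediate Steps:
V(d) = 4 (V(d) = (4 + d) - d = 4)
y(E, S) = 0 (y(E, S) = 6*(0*((3 + (E/E + S/4))*S)) = 6*(0*((3 + (1 + S*(¼)))*S)) = 6*(0*((3 + (1 + S/4))*S)) = 6*(0*((4 + S/4)*S)) = 6*(0*(S*(4 + S/4))) = 6*0 = 0)
((4*V(-3))*(-5))*y(2, 0) = ((4*4)*(-5))*0 = (16*(-5))*0 = -80*0 = 0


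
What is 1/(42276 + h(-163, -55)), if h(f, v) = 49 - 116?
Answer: 1/42209 ≈ 2.3692e-5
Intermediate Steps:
h(f, v) = -67
1/(42276 + h(-163, -55)) = 1/(42276 - 67) = 1/42209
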